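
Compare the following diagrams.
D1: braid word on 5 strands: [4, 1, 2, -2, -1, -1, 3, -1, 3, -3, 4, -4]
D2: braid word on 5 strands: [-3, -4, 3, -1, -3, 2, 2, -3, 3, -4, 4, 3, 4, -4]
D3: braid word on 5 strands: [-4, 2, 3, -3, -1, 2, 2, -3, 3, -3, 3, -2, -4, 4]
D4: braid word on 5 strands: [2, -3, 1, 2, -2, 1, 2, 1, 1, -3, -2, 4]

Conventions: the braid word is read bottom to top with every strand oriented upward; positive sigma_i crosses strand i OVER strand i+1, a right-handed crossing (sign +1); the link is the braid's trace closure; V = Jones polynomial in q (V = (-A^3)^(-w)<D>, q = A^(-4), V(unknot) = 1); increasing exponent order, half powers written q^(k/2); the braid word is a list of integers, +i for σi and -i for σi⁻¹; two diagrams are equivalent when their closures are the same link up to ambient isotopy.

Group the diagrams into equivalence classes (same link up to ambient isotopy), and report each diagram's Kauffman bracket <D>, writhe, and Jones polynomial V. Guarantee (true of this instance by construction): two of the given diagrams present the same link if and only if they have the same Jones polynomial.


grouping into links: {D1} | {D2, D3} | {D4}
V(D1) = q^-3 + q^-2 + q^-1 + 1  (w 0, c 12, <D> = 1 + A^4 + A^8 + A^12)
D2 (bracket A^-12 + A^-8 + A^-4 + 1; 14 crossings at w = 0): V = 1 + q + q^2 + q^3
V(D3) = 1 + q + q^2 + q^3  (w 0, c 14, <D> = A^-12 + A^-8 + A^-4 + 1)
V(D4) = q^-1 + 2q - q^2 + 2q^3 - q^4 + q^5  (w +4, c 12, <D> = A^-8 - A^-4 + 2 - A^4 + 2A^8 + A^16)
why: 3 classes among 4 diagrams; unequal V(q) rules out equality


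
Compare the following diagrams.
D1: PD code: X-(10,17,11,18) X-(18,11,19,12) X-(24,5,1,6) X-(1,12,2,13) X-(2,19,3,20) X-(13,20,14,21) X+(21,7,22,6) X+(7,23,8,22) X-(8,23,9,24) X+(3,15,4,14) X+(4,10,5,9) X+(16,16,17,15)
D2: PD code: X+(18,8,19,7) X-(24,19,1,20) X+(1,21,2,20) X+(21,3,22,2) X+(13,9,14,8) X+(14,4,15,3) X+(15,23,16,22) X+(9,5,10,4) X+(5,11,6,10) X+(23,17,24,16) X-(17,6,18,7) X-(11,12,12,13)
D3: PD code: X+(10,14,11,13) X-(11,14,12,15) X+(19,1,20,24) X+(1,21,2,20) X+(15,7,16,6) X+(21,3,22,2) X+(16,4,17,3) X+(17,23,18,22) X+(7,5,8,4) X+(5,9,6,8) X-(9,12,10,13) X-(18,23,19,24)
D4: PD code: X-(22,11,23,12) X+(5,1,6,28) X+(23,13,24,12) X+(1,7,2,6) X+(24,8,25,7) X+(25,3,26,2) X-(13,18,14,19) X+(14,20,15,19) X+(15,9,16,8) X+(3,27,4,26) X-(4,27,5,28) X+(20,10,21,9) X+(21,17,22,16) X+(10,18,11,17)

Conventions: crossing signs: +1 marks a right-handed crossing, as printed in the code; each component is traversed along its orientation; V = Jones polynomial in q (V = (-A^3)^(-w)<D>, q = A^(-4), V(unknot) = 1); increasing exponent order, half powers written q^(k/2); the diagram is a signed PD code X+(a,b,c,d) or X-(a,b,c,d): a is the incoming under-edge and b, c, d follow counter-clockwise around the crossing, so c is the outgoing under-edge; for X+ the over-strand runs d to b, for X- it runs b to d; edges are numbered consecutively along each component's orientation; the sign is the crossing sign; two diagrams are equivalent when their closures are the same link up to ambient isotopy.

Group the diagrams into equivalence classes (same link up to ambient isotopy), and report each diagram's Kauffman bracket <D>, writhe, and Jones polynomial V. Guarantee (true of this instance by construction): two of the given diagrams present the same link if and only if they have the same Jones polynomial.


grouping into links: {D1} | {D2, D3, D4}
V(D1) = -q^-4 + q^-3 + q^-1  (w -2, c 12, <D> = A^-2 + A^6 - A^10)
D2 (bracket A^-14 - 2A^-10 + A^-6 - 2A^-2 + 2A^2 + A^10; 12 crossings at w = +6): V = q^2 + 2q^4 - 2q^5 + q^6 - 2q^7 + q^8
D3 (bracket A^-14 - 2A^-10 + A^-6 - 2A^-2 + 2A^2 + A^10; 12 crossings at w = +6): V = q^2 + 2q^4 - 2q^5 + q^6 - 2q^7 + q^8
D4 (bracket A^-8 - 2A^-4 + 1 - 2A^4 + 2A^8 + A^16; 14 crossings at w = +8): V = q^2 + 2q^4 - 2q^5 + q^6 - 2q^7 + q^8
key observation: comparing 4 Jones polynomials yields 2 groups


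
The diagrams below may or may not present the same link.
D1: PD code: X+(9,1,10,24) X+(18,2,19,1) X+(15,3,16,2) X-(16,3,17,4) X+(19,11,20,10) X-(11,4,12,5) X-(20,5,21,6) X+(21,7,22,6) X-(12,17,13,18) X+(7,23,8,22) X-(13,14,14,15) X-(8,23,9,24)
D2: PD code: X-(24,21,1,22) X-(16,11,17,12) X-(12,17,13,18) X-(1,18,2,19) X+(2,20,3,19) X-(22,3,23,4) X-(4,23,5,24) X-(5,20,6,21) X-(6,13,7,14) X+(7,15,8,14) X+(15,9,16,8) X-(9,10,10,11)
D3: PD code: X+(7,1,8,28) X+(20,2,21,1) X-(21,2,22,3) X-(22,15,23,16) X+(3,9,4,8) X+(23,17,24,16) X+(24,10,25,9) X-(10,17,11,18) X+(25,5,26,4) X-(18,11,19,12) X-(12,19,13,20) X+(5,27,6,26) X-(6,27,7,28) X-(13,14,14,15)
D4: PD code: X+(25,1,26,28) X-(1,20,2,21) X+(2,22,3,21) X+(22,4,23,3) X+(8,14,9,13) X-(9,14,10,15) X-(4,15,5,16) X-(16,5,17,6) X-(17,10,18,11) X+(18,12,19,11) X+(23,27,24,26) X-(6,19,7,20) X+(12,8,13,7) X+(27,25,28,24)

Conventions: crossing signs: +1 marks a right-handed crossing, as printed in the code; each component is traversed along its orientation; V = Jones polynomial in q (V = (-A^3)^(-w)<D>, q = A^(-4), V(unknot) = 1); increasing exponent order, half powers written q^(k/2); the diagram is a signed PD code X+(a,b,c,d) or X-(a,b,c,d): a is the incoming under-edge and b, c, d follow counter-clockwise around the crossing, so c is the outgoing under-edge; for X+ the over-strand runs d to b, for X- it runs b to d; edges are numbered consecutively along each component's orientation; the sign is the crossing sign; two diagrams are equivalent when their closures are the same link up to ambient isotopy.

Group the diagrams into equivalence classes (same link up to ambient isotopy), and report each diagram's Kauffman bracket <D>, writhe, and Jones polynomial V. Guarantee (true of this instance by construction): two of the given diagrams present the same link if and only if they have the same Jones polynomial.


classes: {D1} | {D2} | {D3, D4}
V(D1) = 1  [12 crossings, <D> = 1, w = 0]
V(D2) = -q^-4 + q^-3 + q^-1  [12 crossings, <D> = A^-14 + A^-6 - A^-2, w = -6]
V(D3) = -q^-3 + q^-2 - q^-1 + 3 - q + q^2 - q^3  (w 0, c 14, <D> = -A^-12 + A^-8 - A^-4 + 3 - A^4 + A^8 - A^12)
V(D4) = -q^-3 + q^-2 - q^-1 + 3 - q + q^2 - q^3  [14 crossings, <D> = -A^-6 + A^-2 - A^2 + 3A^6 - A^10 + A^14 - A^18, w = +2]
note: V(q) takes 3 values over 4 diagrams, fixing the grouping


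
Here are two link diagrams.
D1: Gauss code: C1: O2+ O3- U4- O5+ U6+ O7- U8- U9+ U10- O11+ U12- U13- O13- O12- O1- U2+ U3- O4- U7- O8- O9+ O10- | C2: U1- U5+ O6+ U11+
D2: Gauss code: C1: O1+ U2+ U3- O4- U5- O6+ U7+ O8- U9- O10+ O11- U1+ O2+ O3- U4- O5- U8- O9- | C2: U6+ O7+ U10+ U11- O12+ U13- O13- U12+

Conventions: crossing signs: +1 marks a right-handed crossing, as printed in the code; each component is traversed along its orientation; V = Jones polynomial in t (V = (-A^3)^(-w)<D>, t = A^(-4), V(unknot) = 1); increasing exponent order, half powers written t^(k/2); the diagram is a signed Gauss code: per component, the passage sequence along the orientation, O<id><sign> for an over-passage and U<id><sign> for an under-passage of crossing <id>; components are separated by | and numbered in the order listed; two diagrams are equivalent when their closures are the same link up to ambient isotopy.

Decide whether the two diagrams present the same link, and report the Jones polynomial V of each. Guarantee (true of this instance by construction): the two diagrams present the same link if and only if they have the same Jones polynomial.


equivalent: yes
V(D1) = t^(-7/2) - t^(-5/2) + t^(-3/2) - 2t^(-1/2) - t^(3/2)  (w -3, c 13, <D> = A^-15 + 2A^-7 - A^-3 + A - A^5)
V(D2) = t^(-7/2) - t^(-5/2) + t^(-3/2) - 2t^(-1/2) - t^(3/2)  (w -1, c 13, <D> = A^-9 + 2A^-1 - A^3 + A^7 - A^11)
why: all 2 diagrams share one V(t), hence one class


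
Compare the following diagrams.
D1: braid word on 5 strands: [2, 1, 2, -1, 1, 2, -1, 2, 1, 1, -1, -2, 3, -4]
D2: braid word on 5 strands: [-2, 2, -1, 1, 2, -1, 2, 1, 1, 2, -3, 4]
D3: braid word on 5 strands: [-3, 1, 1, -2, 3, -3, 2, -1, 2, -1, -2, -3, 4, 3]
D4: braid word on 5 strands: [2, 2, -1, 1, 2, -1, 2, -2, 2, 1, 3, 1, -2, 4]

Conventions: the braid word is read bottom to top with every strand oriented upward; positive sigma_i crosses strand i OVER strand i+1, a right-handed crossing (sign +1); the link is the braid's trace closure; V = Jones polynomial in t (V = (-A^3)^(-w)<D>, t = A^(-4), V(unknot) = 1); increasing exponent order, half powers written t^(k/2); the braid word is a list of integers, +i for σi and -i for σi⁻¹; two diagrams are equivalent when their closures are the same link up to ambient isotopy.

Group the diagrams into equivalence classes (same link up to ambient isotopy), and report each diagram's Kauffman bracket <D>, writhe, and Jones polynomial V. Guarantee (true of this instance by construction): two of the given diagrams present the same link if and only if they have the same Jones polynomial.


equivalence classes: {D1, D2, D4} | {D3}
D1 (bracket -A^-12 + A^-8 - A^-4 + 2 - A^4 + A^8; 14 crossings at w = +4): V = t - t^2 + 2t^3 - t^4 + t^5 - t^6
V(D2) = t - t^2 + 2t^3 - t^4 + t^5 - t^6  [12 crossings, <D> = -A^-12 + A^-8 - A^-4 + 2 - A^4 + A^8, w = +4]
V(D3) = 1  [14 crossings, <D> = 1, w = 0]
V(D4) = t - t^2 + 2t^3 - t^4 + t^5 - t^6  (w +6, c 14, <D> = -A^-6 + A^-2 - A^2 + 2A^6 - A^10 + A^14)
key observation: 2 values of V(t) split the 4 diagrams


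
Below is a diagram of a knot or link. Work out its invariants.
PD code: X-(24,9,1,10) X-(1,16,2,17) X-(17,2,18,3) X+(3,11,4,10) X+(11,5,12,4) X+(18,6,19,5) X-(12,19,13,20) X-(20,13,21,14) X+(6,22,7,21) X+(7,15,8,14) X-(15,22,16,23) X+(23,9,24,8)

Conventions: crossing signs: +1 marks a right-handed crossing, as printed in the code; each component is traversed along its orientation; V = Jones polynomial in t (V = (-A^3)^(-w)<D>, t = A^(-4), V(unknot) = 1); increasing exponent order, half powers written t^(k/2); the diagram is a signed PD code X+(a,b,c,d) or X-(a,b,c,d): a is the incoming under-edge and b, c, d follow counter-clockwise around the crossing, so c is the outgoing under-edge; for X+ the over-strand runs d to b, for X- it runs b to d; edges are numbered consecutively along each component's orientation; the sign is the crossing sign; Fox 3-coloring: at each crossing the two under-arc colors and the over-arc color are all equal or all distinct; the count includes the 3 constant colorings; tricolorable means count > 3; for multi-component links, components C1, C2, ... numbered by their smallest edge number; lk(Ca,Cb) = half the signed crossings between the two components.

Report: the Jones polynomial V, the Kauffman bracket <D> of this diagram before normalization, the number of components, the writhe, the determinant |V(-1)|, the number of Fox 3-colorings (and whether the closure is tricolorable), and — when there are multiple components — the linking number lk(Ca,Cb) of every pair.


V(t) = -t^-4 + t^-3 - t^-2 + 2t^-1 - 1 + 2t - t^2 + t^3 - t^4
bracket: -A^-16 + A^-12 - A^-8 + 2A^-4 - 1 + 2A^4 - A^8 + A^12 - A^16, w = 0
1 component, writhe 0, over 12 crossings
det 11, colorings 3 of 3^12 — not tricolorable
observation: w = 0 shifts under R1 moves; the (-A^3)^(0) factor cancels that in V


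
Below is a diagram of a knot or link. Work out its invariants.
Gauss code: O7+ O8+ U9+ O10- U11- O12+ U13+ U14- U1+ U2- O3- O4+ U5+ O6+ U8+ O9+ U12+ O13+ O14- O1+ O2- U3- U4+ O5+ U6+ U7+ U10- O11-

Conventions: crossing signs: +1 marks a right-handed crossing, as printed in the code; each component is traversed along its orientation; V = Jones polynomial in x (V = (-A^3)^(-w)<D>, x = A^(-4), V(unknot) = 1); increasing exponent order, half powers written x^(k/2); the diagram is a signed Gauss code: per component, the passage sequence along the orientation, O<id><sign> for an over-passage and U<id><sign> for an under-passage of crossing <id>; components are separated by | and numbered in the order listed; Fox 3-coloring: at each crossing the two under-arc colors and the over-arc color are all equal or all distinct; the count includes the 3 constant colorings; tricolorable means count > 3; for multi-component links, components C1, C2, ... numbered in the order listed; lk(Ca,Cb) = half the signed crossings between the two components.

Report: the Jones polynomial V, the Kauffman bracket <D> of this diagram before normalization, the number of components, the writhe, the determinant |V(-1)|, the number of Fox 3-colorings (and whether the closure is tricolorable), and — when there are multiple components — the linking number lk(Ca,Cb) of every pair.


Jones polynomial: V(x) = x - x^2 + 2x^3 - x^4 + x^5 - x^6
<D> = -A^-12 + A^-8 - A^-4 + 2 - A^4 + A^8; writhe +4
components 1, writhe +4 (14 crossings)
3-colorings: 3 of 3^14, det 7 — not tricolorable
note: the span of V is 5, forcing >= 5 crossings in any diagram


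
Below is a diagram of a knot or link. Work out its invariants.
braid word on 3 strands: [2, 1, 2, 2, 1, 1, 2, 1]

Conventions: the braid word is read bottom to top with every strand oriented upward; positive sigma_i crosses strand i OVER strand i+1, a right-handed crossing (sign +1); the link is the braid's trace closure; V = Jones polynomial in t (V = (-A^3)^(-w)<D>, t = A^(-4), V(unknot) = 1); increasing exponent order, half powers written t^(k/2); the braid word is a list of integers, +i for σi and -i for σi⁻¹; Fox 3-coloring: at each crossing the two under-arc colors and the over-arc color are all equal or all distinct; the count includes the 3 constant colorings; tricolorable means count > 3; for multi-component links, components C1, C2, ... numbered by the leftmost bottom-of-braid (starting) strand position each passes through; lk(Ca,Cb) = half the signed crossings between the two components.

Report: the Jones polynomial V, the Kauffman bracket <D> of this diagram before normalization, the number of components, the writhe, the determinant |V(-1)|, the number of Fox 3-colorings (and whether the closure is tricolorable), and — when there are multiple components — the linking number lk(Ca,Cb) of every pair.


Jones polynomial: V(t) = t^3 + t^5 - t^8
<D> = -A^-8 + A^4 + A^12; writhe +8
components 1, writhe +8 (8 crossings)
3-colorings: 9 of 3^8, det 3 — tricolorable
note: |V(-1)| = 3: so tricolorable, since 3 divides 3


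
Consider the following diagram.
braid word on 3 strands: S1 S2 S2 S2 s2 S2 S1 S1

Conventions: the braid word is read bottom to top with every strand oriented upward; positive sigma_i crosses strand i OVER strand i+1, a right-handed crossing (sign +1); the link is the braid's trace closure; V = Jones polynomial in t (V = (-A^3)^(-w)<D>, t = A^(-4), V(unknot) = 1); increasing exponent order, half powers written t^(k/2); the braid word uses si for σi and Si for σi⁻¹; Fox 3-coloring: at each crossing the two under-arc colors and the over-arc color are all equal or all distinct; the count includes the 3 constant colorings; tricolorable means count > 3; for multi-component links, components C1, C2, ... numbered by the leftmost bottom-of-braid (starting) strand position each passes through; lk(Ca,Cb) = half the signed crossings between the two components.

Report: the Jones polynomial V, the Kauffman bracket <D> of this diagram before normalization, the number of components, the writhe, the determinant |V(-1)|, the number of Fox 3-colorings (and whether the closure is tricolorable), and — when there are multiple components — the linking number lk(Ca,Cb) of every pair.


V = t^-8 - 2t^-7 + t^-6 - 2t^-5 + 2t^-4 + t^-2
<D> = A^-10 + 2A^-2 - 2A^2 + A^6 - 2A^10 + A^14 (w = -6)
1 component over 8 crossings, w = -6
27 Fox colorings among 3^8, |V(-1)| = 9: tricolorable
why: det 9 = |V(-1)|; divisible by 3, so tricolorable


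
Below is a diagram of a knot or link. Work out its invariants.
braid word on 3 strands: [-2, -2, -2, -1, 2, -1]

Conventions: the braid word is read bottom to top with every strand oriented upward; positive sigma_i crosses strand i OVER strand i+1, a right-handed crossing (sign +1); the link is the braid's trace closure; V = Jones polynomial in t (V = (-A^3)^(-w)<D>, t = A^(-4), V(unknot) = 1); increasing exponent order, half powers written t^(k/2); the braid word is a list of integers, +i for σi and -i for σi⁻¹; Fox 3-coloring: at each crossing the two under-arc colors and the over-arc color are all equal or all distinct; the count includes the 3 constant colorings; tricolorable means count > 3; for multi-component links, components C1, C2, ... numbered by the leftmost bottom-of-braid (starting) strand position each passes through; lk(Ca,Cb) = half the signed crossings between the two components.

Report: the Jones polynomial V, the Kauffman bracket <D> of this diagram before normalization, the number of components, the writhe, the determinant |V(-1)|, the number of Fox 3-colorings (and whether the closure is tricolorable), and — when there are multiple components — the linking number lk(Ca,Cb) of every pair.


Jones polynomial: V(t) = -t^-6 + t^-5 - t^-4 + 2t^-3 - t^-2 + t^-1
<D> = A^-8 - A^-4 + 2 - A^4 + A^8 - A^12; writhe -4
components 1, writhe -4 (6 crossings)
3-colorings: 3 of 3^6, det 7 — not tricolorable
note: |V(-1)| = 7: so not tricolorable, since 3 does not divide 7


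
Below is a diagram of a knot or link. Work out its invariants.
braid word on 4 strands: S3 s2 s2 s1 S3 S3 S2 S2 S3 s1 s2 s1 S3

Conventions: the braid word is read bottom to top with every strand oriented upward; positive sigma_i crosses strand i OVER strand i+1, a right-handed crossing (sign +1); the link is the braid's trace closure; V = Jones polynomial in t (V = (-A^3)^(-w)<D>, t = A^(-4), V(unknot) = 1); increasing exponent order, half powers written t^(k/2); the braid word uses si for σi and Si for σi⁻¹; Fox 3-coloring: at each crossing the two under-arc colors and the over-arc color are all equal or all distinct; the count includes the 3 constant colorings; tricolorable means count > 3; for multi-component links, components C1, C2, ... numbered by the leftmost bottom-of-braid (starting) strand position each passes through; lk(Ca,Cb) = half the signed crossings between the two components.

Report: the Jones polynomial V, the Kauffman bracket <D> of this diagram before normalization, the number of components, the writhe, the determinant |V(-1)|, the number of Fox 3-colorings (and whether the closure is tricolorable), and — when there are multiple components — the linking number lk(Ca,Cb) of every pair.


V(t) = -t^-7 + 2t^-6 - 4t^-5 + 4t^-4 - 3t^-3 + 3t^-2 + 2t - 3t^2 + 2t^3 - t^4
bracket: A^-19 - 2A^-15 + 3A^-11 - 2A^-7 - 3A^5 + 3A^9 - 4A^13 + 4A^17 - 2A^21 + A^25, w = -1
1 component, writhe -1, over 13 crossings
det 9, colorings 9 of 3^13 — tricolorable
observation: V spans 11 powers of t: at least 11 crossings in any diagram


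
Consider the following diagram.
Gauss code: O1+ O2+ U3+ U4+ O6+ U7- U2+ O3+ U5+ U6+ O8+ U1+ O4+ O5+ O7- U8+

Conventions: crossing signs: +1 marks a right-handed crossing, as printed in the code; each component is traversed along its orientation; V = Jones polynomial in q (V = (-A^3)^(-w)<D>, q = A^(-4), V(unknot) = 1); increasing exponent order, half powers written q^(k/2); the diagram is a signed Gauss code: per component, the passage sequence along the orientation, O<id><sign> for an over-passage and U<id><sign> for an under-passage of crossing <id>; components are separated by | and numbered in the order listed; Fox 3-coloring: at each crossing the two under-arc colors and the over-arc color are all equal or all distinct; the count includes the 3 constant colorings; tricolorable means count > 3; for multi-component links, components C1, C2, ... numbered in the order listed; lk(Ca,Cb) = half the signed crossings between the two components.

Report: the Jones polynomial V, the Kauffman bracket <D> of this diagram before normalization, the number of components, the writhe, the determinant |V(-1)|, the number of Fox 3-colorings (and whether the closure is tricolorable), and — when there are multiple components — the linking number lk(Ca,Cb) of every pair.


Jones polynomial: V(q) = q^2 + 2q^4 - 2q^5 + q^6 - 2q^7 + q^8
<D> = A^-14 - 2A^-10 + A^-6 - 2A^-2 + 2A^2 + A^10; writhe +6
components 1, writhe +6 (8 crossings)
3-colorings: 27 of 3^8, det 9 — tricolorable
note: w = +6 shifts under R1 moves; the (-A^3)^(-6) factor cancels that in V


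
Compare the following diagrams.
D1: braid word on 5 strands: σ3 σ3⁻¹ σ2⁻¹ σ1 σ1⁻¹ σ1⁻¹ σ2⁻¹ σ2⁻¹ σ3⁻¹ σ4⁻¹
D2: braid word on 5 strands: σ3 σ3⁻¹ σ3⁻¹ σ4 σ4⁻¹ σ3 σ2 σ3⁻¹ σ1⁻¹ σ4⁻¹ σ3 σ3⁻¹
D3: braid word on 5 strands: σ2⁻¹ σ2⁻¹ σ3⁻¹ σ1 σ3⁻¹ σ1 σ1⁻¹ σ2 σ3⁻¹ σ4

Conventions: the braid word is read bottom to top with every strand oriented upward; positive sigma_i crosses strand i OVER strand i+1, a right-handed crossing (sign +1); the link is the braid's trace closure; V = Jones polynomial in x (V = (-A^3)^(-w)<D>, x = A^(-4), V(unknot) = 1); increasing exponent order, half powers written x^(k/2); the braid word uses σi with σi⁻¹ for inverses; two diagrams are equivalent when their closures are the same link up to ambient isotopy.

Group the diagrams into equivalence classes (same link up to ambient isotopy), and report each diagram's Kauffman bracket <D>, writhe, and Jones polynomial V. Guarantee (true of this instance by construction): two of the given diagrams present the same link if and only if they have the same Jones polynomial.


equivalence classes: {D1} | {D2} | {D3}
D1 (bracket A^-14 + A^-6 - A^-2; 10 crossings at w = -6): V = -x^-4 + x^-3 + x^-1
D2 (bracket A^-6; 12 crossings at w = -2): V = 1
V(D3) = -x^-6 + x^-5 - x^-4 + 2x^-3 - x^-2 + x^-1  (w -2, c 10, <D> = A^-2 - A^2 + 2A^6 - A^10 + A^14 - A^18)
observation: V(x) takes 3 values over 3 diagrams, fixing the grouping


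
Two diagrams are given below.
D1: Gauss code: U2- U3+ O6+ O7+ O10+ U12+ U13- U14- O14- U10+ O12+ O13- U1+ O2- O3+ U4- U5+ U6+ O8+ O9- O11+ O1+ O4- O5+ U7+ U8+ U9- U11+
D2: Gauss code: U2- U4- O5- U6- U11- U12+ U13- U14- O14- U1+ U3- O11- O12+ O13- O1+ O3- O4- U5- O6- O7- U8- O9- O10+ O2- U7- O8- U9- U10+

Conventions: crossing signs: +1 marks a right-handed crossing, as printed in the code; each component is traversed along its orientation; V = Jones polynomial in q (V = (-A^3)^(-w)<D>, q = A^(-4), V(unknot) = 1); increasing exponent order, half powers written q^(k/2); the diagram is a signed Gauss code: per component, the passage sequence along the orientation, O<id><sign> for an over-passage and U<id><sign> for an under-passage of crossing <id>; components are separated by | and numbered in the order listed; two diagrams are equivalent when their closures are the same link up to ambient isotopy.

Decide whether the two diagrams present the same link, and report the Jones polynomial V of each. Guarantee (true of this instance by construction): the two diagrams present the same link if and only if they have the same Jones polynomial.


equivalent: no
V(D1) = q + q^3 - q^4  (w +4, c 14, <D> = -A^-4 + 1 + A^8)
V(D2) = q^-8 - 2q^-7 + q^-6 - 2q^-5 + 2q^-4 + q^-2  [14 crossings, <D> = A^-16 + 2A^-8 - 2A^-4 + 1 - 2A^4 + A^8, w = -8]
key observation: comparing 2 Jones polynomials yields 2 groups


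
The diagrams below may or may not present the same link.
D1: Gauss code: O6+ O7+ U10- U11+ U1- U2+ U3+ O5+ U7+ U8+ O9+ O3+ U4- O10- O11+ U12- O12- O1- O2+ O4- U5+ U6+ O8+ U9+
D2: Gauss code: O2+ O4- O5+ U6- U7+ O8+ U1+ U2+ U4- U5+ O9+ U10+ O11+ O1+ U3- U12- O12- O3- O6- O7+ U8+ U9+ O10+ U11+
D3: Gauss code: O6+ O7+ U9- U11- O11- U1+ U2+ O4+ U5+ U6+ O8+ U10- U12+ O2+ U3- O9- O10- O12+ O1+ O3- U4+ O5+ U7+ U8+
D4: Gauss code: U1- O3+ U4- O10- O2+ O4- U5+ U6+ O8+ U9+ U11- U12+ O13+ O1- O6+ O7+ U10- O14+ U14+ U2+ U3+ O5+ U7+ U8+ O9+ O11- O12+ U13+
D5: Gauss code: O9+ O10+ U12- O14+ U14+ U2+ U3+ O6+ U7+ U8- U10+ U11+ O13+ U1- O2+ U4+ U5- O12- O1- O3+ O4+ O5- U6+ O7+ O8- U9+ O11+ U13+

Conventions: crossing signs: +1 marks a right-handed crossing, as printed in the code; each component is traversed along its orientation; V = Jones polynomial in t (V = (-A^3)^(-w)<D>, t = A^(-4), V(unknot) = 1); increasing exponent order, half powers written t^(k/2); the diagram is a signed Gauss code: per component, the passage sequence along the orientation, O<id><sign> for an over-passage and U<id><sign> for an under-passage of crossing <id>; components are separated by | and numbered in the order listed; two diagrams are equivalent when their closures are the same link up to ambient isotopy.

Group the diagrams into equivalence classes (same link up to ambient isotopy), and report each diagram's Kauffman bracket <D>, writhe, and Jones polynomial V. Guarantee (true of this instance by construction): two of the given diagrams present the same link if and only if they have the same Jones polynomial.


equivalence classes: {D1, D2, D3, D4, D5}
D1 (bracket -A^-16 + A^-12 - A^-8 + A^-4 + A^4; 12 crossings at w = +4): V = t^2 + t^4 - t^5 + t^6 - t^7
V(D2) = t^2 + t^4 - t^5 + t^6 - t^7  (w +4, c 12, <D> = -A^-16 + A^-12 - A^-8 + A^-4 + A^4)
D3 (bracket -A^-16 + A^-12 - A^-8 + A^-4 + A^4; 12 crossings at w = +4): V = t^2 + t^4 - t^5 + t^6 - t^7
D4 (bracket -A^-10 + A^-6 - A^-2 + A^2 + A^10; 14 crossings at w = +6): V = t^2 + t^4 - t^5 + t^6 - t^7
D5 (bracket -A^-10 + A^-6 - A^-2 + A^2 + A^10; 14 crossings at w = +6): V = t^2 + t^4 - t^5 + t^6 - t^7
key observation: one V(t) for all 5 diagrams — one class (guaranteed)


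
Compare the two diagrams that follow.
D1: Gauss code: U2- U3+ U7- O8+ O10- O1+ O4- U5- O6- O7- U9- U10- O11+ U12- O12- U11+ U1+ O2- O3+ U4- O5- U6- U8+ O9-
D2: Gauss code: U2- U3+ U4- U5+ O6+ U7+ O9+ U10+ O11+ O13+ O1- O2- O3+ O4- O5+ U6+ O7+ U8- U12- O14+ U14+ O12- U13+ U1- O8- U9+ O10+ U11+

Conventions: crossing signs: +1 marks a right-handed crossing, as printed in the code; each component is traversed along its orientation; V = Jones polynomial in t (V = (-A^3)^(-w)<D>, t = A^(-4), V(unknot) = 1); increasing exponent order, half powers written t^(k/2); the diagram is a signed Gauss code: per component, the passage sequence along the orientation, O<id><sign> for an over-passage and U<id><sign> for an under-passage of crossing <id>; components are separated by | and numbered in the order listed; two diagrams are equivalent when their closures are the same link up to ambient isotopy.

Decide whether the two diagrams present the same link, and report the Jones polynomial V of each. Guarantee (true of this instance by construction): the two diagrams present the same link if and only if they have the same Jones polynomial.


equivalent: no
D1 (bracket A^-8 - A^-4 + 2 - A^4 + A^8 - A^12; 12 crossings at w = -4): V = -t^-6 + t^-5 - t^-4 + 2t^-3 - t^-2 + t^-1
V(D2) = t^2 + t^4 - t^5 + t^6 - t^7  [14 crossings, <D> = -A^-16 + A^-12 - A^-8 + A^-4 + A^4, w = +4]
observation: V(t) takes 2 values over 2 diagrams, fixing the grouping


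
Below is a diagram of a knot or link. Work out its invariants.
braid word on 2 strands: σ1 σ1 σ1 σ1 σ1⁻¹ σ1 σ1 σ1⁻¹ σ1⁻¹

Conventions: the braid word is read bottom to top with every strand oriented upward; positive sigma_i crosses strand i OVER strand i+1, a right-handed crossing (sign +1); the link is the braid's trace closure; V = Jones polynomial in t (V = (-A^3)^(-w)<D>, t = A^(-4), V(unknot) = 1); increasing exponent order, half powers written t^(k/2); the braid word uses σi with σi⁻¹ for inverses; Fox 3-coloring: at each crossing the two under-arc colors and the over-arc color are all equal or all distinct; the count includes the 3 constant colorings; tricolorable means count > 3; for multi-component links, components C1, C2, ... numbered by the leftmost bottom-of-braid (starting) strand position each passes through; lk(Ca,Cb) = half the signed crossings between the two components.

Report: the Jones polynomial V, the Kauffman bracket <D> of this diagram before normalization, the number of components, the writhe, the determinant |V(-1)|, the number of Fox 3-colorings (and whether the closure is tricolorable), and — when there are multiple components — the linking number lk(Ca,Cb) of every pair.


V(t) = t + t^3 - t^4
bracket: A^-7 - A^-3 - A^5, w = +3
1 component, writhe +3, over 9 crossings
det 3, colorings 9 of 3^9 — tricolorable
observation: one generator, power 3: the (2,3) torus pattern


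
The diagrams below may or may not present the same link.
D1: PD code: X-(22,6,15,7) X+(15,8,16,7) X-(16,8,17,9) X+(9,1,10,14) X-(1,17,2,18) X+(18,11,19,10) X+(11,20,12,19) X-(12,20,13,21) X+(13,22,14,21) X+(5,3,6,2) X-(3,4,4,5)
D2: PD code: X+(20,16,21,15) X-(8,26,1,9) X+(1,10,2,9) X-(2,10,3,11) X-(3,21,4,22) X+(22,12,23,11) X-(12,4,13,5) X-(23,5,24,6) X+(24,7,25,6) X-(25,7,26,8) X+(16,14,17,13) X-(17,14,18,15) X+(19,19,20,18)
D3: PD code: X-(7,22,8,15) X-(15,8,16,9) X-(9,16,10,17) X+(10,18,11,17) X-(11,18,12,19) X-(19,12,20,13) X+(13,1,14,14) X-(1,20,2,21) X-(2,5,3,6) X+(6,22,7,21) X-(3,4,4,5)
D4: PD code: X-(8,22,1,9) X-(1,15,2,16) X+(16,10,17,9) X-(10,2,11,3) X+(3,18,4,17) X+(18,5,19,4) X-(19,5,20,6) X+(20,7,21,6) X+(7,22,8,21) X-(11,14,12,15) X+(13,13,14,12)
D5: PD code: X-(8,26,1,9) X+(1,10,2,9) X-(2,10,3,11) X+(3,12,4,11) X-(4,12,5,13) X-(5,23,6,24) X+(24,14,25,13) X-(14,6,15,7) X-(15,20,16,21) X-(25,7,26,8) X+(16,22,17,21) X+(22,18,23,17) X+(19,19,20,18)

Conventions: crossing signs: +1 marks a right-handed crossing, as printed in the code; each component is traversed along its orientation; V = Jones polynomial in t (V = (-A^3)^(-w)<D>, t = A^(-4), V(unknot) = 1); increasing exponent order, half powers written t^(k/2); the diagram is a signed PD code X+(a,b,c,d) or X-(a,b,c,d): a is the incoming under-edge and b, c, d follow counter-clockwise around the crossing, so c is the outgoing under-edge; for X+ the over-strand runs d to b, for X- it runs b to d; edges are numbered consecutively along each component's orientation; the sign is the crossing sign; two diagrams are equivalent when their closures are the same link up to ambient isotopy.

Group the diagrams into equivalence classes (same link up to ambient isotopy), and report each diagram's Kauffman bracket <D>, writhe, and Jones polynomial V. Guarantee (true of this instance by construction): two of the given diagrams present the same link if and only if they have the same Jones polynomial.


classes: {D1, D4} | {D2, D5} | {D3}
V(D1) = -t^(-3/2) + t^(-1/2) - 2t^(1/2) + t^(3/2) - 2t^(5/2) + t^(7/2)  [11 crossings, <D> = -A^-11 + 2A^-7 - A^-3 + 2A - A^5 + A^9, w = +1]
V(D2) = -t^(-9/2) - t^(-5/2) + t^(-3/2) - t^(-1/2)  (w -1, c 13, <D> = A^-1 - A^3 + A^7 + A^15)
V(D3) = -t^(-11/2) + t^(-9/2) - t^(-7/2) - t^(-3/2)  [11 crossings, <D> = A^-9 + A^-1 - A^3 + A^7, w = -5]
D4 (bracket -A^-11 + 2A^-7 - A^-3 + 2A - A^5 + A^9; 11 crossings at w = +1): V = -t^(-3/2) + t^(-1/2) - 2t^(1/2) + t^(3/2) - 2t^(5/2) + t^(7/2)
V(D5) = -t^(-9/2) - t^(-5/2) + t^(-3/2) - t^(-1/2)  [13 crossings, <D> = A^-1 - A^3 + A^7 + A^15, w = -1]
insight: comparing 5 Jones polynomials yields 3 groups


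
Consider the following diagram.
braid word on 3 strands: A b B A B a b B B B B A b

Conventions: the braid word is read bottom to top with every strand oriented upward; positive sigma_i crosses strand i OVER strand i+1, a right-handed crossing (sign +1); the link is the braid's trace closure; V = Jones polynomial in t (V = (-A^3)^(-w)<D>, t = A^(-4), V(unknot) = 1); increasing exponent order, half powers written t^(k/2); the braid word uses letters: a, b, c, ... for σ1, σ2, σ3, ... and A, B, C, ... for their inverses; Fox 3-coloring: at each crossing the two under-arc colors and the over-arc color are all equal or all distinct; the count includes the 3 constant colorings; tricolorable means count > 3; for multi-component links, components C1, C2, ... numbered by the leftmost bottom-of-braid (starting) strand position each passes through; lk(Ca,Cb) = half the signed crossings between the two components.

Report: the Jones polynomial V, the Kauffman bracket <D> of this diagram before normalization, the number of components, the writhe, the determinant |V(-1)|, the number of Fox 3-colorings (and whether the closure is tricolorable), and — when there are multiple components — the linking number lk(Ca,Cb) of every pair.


V = t^(-17/2) - 2t^(-15/2) + 4t^(-13/2) - 4t^(-11/2) + 4t^(-9/2) - 5t^(-7/2) + 2t^(-5/2) - 2t^(-3/2)
<D> = 2A^-9 - 2A^-5 + 5A^-1 - 4A^3 + 4A^7 - 4A^11 + 2A^15 - A^19 (w = -5)
2 components over 13 crossings, w = -5
lk(C1,C2): 0
9 Fox colorings among 3^13, |V(-1)| = 24: tricolorable
why: det 24 = |V(-1)|; divisible by 3, so tricolorable


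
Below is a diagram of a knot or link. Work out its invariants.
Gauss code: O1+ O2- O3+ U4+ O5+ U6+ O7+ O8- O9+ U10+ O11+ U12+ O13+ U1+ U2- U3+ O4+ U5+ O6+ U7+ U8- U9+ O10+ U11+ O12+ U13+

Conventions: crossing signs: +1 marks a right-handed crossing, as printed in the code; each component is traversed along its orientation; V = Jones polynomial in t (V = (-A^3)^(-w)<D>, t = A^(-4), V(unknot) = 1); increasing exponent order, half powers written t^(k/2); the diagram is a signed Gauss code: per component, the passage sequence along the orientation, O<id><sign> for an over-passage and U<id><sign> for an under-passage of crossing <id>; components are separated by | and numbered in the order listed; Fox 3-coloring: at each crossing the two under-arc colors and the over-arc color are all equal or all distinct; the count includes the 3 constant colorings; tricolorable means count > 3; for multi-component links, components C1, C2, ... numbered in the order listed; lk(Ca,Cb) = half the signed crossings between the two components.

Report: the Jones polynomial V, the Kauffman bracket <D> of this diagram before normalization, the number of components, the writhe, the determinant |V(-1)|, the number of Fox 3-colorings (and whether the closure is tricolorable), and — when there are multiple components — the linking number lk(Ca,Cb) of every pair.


Jones polynomial: V(t) = t^4 + t^6 - t^7 + t^8 - t^9 + t^10 - t^11 + t^12 - t^13
<D> = A^-25 - A^-21 + A^-17 - A^-13 + A^-9 - A^-5 + A^-1 - A^3 - A^11; writhe +9
components 1, writhe +9 (13 crossings)
3-colorings: 9 of 3^13, det 9 — tricolorable
note: w = +9 (over 13 crossings) is diagram-only; (-A^3)^(-9) removes it from V


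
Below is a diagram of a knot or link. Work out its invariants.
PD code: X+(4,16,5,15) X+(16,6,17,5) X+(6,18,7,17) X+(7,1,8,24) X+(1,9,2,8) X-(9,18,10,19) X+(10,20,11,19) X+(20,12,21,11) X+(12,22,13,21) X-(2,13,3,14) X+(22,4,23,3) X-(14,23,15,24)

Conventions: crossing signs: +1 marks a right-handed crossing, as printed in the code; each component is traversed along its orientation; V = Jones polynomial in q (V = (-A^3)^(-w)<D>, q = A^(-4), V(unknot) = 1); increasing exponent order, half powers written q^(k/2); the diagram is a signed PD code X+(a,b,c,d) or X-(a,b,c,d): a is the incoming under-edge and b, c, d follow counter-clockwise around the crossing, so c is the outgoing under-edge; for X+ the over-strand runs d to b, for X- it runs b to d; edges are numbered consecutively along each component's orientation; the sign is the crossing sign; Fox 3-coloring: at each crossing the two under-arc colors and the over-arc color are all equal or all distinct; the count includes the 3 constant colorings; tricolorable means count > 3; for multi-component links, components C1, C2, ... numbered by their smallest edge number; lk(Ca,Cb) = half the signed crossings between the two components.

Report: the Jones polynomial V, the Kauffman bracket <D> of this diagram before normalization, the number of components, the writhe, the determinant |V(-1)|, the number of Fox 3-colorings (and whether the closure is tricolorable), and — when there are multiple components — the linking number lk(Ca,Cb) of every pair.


V(q) = 2q^2 - 3q^3 + 6q^4 - 7q^5 + 7q^6 - 7q^7 + 5q^8 - 3q^9 + q^10
bracket: A^-22 - 3A^-18 + 5A^-14 - 7A^-10 + 7A^-6 - 7A^-2 + 6A^2 - 3A^6 + 2A^10, w = +6
1 component, writhe +6, over 12 crossings
det 41, colorings 3 of 3^12 — not tricolorable
observation: the span of V is 8, forcing >= 8 crossings in any diagram


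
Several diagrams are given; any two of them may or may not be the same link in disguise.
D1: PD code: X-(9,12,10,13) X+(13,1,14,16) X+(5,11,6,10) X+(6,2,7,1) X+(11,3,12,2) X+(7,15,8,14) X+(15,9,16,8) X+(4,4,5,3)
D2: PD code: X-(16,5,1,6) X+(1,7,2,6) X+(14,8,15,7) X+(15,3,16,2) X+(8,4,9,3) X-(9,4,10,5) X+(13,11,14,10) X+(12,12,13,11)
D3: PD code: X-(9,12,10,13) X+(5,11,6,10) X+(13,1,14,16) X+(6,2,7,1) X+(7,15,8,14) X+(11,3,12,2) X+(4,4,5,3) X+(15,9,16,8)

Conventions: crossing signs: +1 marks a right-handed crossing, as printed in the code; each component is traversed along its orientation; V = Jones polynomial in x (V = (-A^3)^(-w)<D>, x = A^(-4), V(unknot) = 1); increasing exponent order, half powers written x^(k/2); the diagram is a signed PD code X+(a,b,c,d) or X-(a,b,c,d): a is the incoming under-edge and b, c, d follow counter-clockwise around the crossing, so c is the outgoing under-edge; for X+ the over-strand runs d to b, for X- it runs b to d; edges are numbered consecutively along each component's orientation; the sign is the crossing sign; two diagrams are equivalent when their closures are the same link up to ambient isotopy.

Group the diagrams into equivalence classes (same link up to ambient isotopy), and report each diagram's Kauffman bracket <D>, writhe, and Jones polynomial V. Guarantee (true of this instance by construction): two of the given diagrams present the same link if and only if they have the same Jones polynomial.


grouping into links: {D1, D3} | {D2}
V(D1) = x - x^2 + 2x^3 - x^4 + x^5 - x^6  (w +6, c 8, <D> = -A^-6 + A^-2 - A^2 + 2A^6 - A^10 + A^14)
V(D2) = 1  (w +4, c 8, <D> = A^12)
V(D3) = x - x^2 + 2x^3 - x^4 + x^5 - x^6  [8 crossings, <D> = -A^-6 + A^-2 - A^2 + 2A^6 - A^10 + A^14, w = +6]
why: comparing 3 Jones polynomials yields 2 groups


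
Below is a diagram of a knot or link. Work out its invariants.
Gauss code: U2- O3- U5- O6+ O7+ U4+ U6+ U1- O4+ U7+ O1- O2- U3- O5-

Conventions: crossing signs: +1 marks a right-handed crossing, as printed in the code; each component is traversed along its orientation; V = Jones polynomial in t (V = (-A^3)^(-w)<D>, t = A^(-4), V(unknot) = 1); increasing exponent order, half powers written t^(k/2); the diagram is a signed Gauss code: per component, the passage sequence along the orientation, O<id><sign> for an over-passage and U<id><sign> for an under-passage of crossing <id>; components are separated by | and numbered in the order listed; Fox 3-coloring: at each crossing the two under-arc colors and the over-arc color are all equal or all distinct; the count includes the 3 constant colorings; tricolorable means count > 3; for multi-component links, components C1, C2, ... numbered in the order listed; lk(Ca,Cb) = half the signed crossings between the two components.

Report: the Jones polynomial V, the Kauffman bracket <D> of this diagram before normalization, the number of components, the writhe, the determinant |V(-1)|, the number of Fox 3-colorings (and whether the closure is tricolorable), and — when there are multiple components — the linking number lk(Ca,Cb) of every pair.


Jones polynomial: V(t) = -t^-4 + t^-3 + t^-1
<D> = -A - A^9 + A^13; writhe -1
components 1, writhe -1 (7 crossings)
3-colorings: 9 of 3^7, det 3 — tricolorable
note: the span of V is 3, forcing >= 3 crossings in any diagram


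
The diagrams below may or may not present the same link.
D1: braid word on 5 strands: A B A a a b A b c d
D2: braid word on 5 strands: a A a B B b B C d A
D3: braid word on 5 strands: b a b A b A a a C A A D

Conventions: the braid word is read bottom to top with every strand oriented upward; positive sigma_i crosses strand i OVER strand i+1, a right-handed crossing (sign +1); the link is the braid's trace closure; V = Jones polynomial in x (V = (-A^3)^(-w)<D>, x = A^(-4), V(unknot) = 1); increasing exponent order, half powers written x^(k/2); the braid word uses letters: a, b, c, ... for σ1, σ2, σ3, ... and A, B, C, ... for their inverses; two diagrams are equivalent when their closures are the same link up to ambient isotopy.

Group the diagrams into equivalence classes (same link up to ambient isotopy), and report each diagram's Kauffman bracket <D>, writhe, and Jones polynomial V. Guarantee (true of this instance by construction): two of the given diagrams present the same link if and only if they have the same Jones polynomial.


classes: {D1} | {D2} | {D3}
V(D1) = x^-2 + 2 + x^2  [10 crossings, <D> = A^-2 + 2A^6 + A^14, w = +2]
V(D2) = x^-3 + x^-2 + x^-1 + 1  (w -2, c 10, <D> = A^-6 + A^-2 + A^2 + A^6)
V(D3) = 1 + x + x^2 + x^3  (w 0, c 12, <D> = A^-12 + A^-8 + A^-4 + 1)
insight: 3 classes among 3 diagrams; unequal V(x) rules out equality
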